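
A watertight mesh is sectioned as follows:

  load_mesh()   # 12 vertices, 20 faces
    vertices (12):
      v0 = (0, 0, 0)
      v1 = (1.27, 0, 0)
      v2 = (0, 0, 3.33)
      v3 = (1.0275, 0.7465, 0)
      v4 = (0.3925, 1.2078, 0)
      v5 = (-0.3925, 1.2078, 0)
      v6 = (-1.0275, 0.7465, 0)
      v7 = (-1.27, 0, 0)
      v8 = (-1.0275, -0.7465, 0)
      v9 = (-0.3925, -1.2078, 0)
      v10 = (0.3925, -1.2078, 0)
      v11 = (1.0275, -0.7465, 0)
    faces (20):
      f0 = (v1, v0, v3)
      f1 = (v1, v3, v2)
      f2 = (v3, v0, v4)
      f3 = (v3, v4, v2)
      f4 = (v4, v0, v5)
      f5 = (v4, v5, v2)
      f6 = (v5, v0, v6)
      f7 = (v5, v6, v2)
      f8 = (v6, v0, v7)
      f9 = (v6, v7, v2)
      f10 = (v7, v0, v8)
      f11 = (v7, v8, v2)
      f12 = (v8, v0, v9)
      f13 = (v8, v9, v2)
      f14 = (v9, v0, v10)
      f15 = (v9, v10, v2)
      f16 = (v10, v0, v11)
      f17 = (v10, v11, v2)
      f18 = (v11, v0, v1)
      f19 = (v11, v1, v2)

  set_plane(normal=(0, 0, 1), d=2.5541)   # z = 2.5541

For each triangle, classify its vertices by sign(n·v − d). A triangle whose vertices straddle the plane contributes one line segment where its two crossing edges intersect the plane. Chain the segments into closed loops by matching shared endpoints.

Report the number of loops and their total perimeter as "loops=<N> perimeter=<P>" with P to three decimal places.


loops=1 perimeter=1.829

Straddling triangles (10 of 20):
  (v1,v3,v2) [--+] → (0.239411, 0.173937, 2.5541)–(0.295914, 0, 2.5541)  len=0.1829
  (v3,v4,v2) [--+] → (0.0914537, 0.281421, 2.5541)–(0.239411, 0.173937, 2.5541)  len=0.1829
  (v4,v5,v2) [--+] → (-0.0914537, 0.281421, 2.5541)–(0.0914537, 0.281421, 2.5541)  len=0.1829
  (v5,v6,v2) [--+] → (-0.239411, 0.173937, 2.5541)–(-0.0914537, 0.281421, 2.5541)  len=0.1829
  (v6,v7,v2) [--+] → (-0.295914, 0, 2.5541)–(-0.239411, 0.173937, 2.5541)  len=0.1829
  (v7,v8,v2) [--+] → (-0.239411, -0.173937, 2.5541)–(-0.295914, 0, 2.5541)  len=0.1829
  (v8,v9,v2) [--+] → (-0.0914537, -0.281421, 2.5541)–(-0.239411, -0.173937, 2.5541)  len=0.1829
  (v9,v10,v2) [--+] → (0.0914537, -0.281421, 2.5541)–(-0.0914537, -0.281421, 2.5541)  len=0.1829
  (v10,v11,v2) [--+] → (0.239411, -0.173937, 2.5541)–(0.0914537, -0.281421, 2.5541)  len=0.1829
  (v11,v1,v2) [--+] → (0.295914, 0, 2.5541)–(0.239411, -0.173937, 2.5541)  len=0.1829

Chained into 1 loop(s):
  loop 1: 10 segments, perimeter = 1.8289
Total perimeter = 1.829


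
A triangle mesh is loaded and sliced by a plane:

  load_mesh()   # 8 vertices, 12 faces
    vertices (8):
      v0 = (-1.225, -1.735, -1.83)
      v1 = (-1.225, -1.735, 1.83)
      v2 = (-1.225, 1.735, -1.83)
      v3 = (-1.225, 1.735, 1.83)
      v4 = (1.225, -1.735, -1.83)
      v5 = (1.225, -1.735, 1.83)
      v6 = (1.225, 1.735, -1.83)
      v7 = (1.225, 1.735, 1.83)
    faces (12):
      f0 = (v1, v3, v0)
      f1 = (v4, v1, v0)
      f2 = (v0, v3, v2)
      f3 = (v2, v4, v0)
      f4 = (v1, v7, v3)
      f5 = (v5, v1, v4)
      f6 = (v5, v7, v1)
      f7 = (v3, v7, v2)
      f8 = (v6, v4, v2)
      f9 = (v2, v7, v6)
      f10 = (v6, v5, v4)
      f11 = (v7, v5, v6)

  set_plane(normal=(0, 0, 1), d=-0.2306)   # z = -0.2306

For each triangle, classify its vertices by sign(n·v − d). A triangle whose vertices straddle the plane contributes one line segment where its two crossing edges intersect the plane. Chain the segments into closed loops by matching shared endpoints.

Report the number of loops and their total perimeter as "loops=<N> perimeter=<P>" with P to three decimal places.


loops=1 perimeter=11.840

Straddling triangles (8 of 12):
  (v1,v3,v0) [++-] → (-1.225, -0.218629, -0.2306)–(-1.225, -1.735, -0.2306)  len=1.5164
  (v4,v1,v0) [-+-] → (0.154363, -1.735, -0.2306)–(-1.225, -1.735, -0.2306)  len=1.3794
  (v0,v3,v2) [-+-] → (-1.225, -0.218629, -0.2306)–(-1.225, 1.735, -0.2306)  len=1.9536
  (v5,v1,v4) [++-] → (0.154363, -1.735, -0.2306)–(1.225, -1.735, -0.2306)  len=1.0706
  (v3,v7,v2) [++-] → (-0.154363, 1.735, -0.2306)–(-1.225, 1.735, -0.2306)  len=1.0706
  (v2,v7,v6) [-+-] → (-0.154363, 1.735, -0.2306)–(1.225, 1.735, -0.2306)  len=1.3794
  (v6,v5,v4) [-+-] → (1.225, 0.218629, -0.2306)–(1.225, -1.735, -0.2306)  len=1.9536
  (v7,v5,v6) [++-] → (1.225, 0.218629, -0.2306)–(1.225, 1.735, -0.2306)  len=1.5164

Chained into 1 loop(s):
  loop 1: 8 segments, perimeter = 11.8400
Total perimeter = 11.840


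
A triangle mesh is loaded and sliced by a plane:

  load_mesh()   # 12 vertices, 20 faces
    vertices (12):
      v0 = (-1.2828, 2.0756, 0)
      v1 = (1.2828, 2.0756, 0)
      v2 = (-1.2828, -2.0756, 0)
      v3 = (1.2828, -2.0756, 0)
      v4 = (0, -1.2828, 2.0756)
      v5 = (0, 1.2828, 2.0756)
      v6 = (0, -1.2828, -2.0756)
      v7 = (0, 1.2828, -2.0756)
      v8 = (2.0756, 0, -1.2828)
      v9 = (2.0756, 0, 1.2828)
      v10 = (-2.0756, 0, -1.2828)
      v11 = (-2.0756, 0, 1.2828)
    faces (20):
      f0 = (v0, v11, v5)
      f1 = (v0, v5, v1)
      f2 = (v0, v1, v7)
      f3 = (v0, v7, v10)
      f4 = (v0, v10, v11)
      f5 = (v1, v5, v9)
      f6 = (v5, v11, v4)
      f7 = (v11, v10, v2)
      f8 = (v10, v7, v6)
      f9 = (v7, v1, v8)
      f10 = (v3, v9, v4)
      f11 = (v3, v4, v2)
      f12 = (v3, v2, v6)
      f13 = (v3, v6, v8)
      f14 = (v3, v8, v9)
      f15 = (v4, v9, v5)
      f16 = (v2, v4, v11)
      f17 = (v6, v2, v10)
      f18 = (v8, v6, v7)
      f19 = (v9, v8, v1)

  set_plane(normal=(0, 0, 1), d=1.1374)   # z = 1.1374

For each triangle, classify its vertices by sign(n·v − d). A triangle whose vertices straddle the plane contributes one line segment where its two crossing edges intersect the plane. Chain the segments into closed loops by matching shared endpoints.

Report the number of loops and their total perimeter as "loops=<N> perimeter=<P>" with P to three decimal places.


loops=1 perimeter=11.280

Straddling triangles (10 of 20):
  (v0,v11,v5) [-++] → (-1.98574, 0.235261, 1.1374)–(-0.579843, 1.64116, 1.1374)  len=1.9882
  (v0,v5,v1) [-+-] → (-0.579843, 1.64116, 1.1374)–(0.579843, 1.64116, 1.1374)  len=1.1597
  (v0,v10,v11) [--+] → (-2.0756, 0, 1.1374)–(-1.98574, 0.235261, 1.1374)  len=0.2518
  (v1,v5,v9) [-++] → (0.579843, 1.64116, 1.1374)–(1.98574, 0.235261, 1.1374)  len=1.9882
  (v11,v10,v2) [+--] → (-2.0756, 0, 1.1374)–(-1.98574, -0.235261, 1.1374)  len=0.2518
  (v3,v9,v4) [-++] → (1.98574, -0.235261, 1.1374)–(0.579843, -1.64116, 1.1374)  len=1.9882
  (v3,v4,v2) [-+-] → (0.579843, -1.64116, 1.1374)–(-0.579843, -1.64116, 1.1374)  len=1.1597
  (v3,v8,v9) [--+] → (2.0756, 0, 1.1374)–(1.98574, -0.235261, 1.1374)  len=0.2518
  (v2,v4,v11) [-++] → (-0.579843, -1.64116, 1.1374)–(-1.98574, -0.235261, 1.1374)  len=1.9882
  (v9,v8,v1) [+--] → (2.0756, 0, 1.1374)–(1.98574, 0.235261, 1.1374)  len=0.2518

Chained into 1 loop(s):
  loop 1: 10 segments, perimeter = 11.2797
Total perimeter = 11.280


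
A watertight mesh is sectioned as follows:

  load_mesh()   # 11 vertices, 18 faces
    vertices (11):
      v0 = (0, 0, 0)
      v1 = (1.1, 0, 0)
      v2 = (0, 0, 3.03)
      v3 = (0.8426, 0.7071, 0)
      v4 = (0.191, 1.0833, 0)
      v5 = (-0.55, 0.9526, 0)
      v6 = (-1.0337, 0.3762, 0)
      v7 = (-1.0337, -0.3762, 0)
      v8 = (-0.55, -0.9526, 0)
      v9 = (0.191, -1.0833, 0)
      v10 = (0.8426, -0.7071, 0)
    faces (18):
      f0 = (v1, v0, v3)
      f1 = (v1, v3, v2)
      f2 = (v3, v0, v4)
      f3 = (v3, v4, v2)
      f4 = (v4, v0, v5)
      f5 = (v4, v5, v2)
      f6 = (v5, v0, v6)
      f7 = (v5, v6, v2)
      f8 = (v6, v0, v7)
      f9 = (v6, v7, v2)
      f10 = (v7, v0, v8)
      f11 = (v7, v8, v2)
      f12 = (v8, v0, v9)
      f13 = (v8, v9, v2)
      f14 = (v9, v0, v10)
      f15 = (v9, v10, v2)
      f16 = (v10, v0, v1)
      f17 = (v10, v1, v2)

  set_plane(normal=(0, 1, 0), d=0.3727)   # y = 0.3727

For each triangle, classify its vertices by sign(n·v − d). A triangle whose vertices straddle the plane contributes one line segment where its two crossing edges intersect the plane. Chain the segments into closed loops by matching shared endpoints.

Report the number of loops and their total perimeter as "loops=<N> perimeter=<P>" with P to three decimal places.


loops=1 perimeter=6.527

Straddling triangles (10 of 18):
  (v1,v0,v3) [--+] → (0.44412, 0.3727, 0)–(0.964329, 0.3727, 0)  len=0.5202
  (v1,v3,v2) [-+-] → (0.964329, 0.3727, 0)–(0.44412, 0.3727, 1.43294)  len=1.5244
  (v3,v0,v4) [+-+] → (0.44412, 0.3727, 0)–(0.0657119, 0.3727, 0)  len=0.3784
  (v3,v4,v2) [++-] → (0.0657119, 0.3727, 1.98755)–(0.44412, 0.3727, 1.43294)  len=0.6714
  (v4,v0,v5) [+-+] → (0.0657119, 0.3727, 0)–(-0.215185, 0.3727, 0)  len=0.2809
  (v4,v5,v2) [++-] → (-0.215185, 0.3727, 1.84453)–(0.0657119, 0.3727, 1.98755)  len=0.3152
  (v5,v0,v6) [+-+] → (-0.215185, 0.3727, 0)–(-1.02408, 0.3727, 0)  len=0.8089
  (v5,v6,v2) [++-] → (-1.02408, 0.3727, 0.0281898)–(-0.215185, 0.3727, 1.84453)  len=1.9883
  (v6,v0,v7) [+--] → (-1.02408, 0.3727, 0)–(-1.0337, 0.3727, 0)  len=0.0096
  (v6,v7,v2) [+--] → (-1.0337, 0.3727, 0)–(-1.02408, 0.3727, 0.0281898)  len=0.0298

Chained into 1 loop(s):
  loop 1: 10 segments, perimeter = 6.5272
Total perimeter = 6.527


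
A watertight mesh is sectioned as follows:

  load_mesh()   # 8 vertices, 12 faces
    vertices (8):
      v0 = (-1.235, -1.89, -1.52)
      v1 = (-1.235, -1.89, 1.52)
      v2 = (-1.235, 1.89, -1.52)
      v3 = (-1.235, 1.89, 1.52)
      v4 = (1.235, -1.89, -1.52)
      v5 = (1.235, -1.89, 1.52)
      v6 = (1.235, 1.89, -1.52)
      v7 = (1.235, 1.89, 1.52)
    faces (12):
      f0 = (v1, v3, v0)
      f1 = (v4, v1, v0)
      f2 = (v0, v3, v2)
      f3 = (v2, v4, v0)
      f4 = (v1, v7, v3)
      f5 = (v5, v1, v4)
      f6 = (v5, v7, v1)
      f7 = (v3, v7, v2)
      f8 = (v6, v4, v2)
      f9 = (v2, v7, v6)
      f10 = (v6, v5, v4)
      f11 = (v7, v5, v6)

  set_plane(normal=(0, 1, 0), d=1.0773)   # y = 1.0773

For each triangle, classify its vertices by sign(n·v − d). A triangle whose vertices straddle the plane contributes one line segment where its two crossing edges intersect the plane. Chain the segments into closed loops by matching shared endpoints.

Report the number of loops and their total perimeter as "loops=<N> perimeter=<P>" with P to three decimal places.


Straddling triangles (8 of 12):
  (v1,v3,v0) [-+-] → (-1.235, 1.0773, 1.52)–(-1.235, 1.0773, 0.8664)  len=0.6536
  (v0,v3,v2) [-++] → (-1.235, 1.0773, 0.8664)–(-1.235, 1.0773, -1.52)  len=2.3864
  (v2,v4,v0) [+--] → (-0.70395, 1.0773, -1.52)–(-1.235, 1.0773, -1.52)  len=0.5311
  (v1,v7,v3) [-++] → (0.70395, 1.0773, 1.52)–(-1.235, 1.0773, 1.52)  len=1.9390
  (v5,v7,v1) [-+-] → (1.235, 1.0773, 1.52)–(0.70395, 1.0773, 1.52)  len=0.5311
  (v6,v4,v2) [+-+] → (1.235, 1.0773, -1.52)–(-0.70395, 1.0773, -1.52)  len=1.9390
  (v6,v5,v4) [+--] → (1.235, 1.0773, -0.8664)–(1.235, 1.0773, -1.52)  len=0.6536
  (v7,v5,v6) [+-+] → (1.235, 1.0773, 1.52)–(1.235, 1.0773, -0.8664)  len=2.3864

Chained into 1 loop(s):
  loop 1: 8 segments, perimeter = 11.0200
Total perimeter = 11.020

loops=1 perimeter=11.020


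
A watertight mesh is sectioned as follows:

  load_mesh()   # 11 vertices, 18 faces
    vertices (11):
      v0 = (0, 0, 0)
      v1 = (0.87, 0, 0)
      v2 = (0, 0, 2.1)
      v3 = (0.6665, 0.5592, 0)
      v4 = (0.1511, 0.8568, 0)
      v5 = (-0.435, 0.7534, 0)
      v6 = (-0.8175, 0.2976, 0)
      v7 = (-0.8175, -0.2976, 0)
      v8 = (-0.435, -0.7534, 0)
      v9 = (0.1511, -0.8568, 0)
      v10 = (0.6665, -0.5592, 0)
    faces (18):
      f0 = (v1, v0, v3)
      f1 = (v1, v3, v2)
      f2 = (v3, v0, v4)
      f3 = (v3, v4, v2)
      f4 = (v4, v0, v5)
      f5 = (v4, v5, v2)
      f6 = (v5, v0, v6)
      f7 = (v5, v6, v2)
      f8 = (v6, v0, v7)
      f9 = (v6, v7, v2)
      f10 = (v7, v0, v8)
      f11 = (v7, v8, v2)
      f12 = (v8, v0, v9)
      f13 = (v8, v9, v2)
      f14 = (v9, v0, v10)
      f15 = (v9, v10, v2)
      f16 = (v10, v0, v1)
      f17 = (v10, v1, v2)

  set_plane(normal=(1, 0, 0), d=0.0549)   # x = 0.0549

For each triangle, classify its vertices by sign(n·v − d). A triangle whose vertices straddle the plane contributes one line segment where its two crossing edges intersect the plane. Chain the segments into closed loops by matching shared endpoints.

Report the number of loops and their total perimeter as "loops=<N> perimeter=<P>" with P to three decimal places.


Straddling triangles (12 of 18):
  (v1,v0,v3) [+-+] → (0.0549, 0, 0)–(0.0549, 0.0460616, 0)  len=0.0461
  (v1,v3,v2) [++-] → (0.0549, 0.0460616, 1.92702)–(0.0549, 0, 1.96748)  len=0.0613
  (v3,v0,v4) [+-+] → (0.0549, 0.0460616, 0)–(0.0549, 0.311306, 0)  len=0.2652
  (v3,v4,v2) [++-] → (0.0549, 0.311306, 1.337)–(0.0549, 0.0460616, 1.92702)  len=0.6469
  (v4,v0,v5) [+--] → (0.0549, 0.311306, 0)–(0.0549, 0.839828, 0)  len=0.5285
  (v4,v5,v2) [+--] → (0.0549, 0.839828, 0)–(0.0549, 0.311306, 1.337)  len=1.4377
  (v8,v0,v9) [--+] → (0.0549, -0.311306, 0)–(0.0549, -0.839828, 0)  len=0.5285
  (v8,v9,v2) [-+-] → (0.0549, -0.839828, 0)–(0.0549, -0.311306, 1.337)  len=1.4377
  (v9,v0,v10) [+-+] → (0.0549, -0.311306, 0)–(0.0549, -0.0460616, 0)  len=0.2652
  (v9,v10,v2) [++-] → (0.0549, -0.0460616, 1.92702)–(0.0549, -0.311306, 1.337)  len=0.6469
  (v10,v0,v1) [+-+] → (0.0549, -0.0460616, 0)–(0.0549, 0, 0)  len=0.0461
  (v10,v1,v2) [++-] → (0.0549, 0, 1.96748)–(0.0549, -0.0460616, 1.92702)  len=0.0613

Chained into 1 loop(s):
  loop 1: 12 segments, perimeter = 5.9714
Total perimeter = 5.971

loops=1 perimeter=5.971


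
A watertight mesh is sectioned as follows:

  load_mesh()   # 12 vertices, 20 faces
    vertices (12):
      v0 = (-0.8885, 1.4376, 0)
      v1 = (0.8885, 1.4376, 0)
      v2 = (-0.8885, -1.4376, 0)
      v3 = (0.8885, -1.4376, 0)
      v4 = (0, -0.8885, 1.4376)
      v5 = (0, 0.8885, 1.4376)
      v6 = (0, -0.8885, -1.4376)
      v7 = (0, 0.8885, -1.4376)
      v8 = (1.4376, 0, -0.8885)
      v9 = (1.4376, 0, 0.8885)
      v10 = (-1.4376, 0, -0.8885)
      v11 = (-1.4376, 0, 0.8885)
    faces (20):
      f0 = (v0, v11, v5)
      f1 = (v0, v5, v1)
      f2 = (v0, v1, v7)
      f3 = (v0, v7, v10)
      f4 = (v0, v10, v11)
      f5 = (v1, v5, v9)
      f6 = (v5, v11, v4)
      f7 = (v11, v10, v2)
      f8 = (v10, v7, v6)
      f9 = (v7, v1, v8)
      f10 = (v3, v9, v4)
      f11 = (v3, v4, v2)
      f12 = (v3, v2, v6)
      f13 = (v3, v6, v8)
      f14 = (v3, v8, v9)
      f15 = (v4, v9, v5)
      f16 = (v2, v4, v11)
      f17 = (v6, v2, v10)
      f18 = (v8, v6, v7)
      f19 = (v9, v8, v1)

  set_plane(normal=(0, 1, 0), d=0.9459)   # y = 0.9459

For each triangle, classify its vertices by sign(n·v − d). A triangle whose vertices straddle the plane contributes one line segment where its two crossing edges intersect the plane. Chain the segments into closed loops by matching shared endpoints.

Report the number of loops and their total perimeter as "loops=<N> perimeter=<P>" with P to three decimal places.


loops=1 perimeter=7.150

Straddling triangles (8 of 20):
  (v0,v11,v5) [+--] → (-1.07631, 0.9459, 0.303892)–(-0.0928791, 0.9459, 1.28732)  len=1.3908
  (v0,v5,v1) [+-+] → (-0.0928791, 0.9459, 1.28732)–(0.0928791, 0.9459, 1.28732)  len=0.1858
  (v0,v1,v7) [++-] → (0.0928791, 0.9459, -1.28732)–(-0.0928791, 0.9459, -1.28732)  len=0.1858
  (v0,v7,v10) [+--] → (-0.0928791, 0.9459, -1.28732)–(-1.07631, 0.9459, -0.303892)  len=1.3908
  (v0,v10,v11) [+--] → (-1.07631, 0.9459, -0.303892)–(-1.07631, 0.9459, 0.303892)  len=0.6078
  (v1,v5,v9) [+--] → (0.0928791, 0.9459, 1.28732)–(1.07631, 0.9459, 0.303892)  len=1.3908
  (v7,v1,v8) [-+-] → (0.0928791, 0.9459, -1.28732)–(1.07631, 0.9459, -0.303892)  len=1.3908
  (v9,v8,v1) [--+] → (1.07631, 0.9459, -0.303892)–(1.07631, 0.9459, 0.303892)  len=0.6078

Chained into 1 loop(s):
  loop 1: 8 segments, perimeter = 7.1502
Total perimeter = 7.150


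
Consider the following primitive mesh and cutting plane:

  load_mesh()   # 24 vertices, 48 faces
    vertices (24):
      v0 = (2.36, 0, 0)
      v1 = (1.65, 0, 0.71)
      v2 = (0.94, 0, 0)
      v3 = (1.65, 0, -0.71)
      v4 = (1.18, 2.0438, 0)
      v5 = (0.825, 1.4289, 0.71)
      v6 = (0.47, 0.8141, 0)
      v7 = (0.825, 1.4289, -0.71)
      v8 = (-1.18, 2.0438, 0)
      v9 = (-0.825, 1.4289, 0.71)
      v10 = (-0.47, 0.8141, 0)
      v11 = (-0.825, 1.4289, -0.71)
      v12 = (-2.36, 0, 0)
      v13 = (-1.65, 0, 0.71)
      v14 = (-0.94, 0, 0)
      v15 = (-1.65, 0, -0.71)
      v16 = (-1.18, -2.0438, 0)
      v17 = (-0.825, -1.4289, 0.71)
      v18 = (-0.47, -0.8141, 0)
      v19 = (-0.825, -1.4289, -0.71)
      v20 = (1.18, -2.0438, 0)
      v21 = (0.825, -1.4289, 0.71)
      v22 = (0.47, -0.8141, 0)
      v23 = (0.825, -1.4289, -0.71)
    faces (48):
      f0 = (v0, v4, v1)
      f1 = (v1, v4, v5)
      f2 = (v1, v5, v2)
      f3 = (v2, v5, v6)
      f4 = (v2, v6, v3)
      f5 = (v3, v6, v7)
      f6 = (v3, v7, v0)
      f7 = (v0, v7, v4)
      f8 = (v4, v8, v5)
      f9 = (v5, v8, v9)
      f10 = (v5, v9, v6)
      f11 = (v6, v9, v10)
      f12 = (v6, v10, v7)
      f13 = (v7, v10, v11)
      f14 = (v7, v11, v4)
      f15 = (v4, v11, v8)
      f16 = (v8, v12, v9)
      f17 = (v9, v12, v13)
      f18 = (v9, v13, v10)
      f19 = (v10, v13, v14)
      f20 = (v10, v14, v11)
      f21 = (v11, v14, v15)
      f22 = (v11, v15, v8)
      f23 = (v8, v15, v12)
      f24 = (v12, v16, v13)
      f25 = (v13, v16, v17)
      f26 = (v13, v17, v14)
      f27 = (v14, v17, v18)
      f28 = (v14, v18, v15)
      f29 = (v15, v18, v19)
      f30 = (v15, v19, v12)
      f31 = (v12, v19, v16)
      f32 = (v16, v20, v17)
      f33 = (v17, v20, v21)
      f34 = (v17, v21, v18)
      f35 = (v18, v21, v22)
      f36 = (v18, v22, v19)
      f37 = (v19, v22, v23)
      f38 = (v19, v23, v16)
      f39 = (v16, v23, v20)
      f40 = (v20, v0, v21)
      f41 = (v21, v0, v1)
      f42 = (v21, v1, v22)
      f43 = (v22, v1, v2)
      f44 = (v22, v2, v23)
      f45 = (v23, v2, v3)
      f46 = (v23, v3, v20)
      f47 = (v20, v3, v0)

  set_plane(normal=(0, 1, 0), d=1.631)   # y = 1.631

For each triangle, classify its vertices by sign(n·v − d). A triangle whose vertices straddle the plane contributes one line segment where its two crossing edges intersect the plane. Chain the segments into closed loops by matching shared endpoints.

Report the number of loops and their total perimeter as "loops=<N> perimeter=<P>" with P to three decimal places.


loops=1 perimeter=6.463

Straddling triangles (10 of 48):
  (v0,v4,v1) [-+-] → (1.41833, 1.631, 0)–(1.27493, 1.631, 0.143403)  len=0.2028
  (v1,v4,v5) [-+-] → (1.27493, 1.631, 0.143403)–(0.941678, 1.631, 0.476643)  len=0.4713
  (v0,v7,v4) [--+] → (0.941678, 1.631, -0.476643)–(1.41833, 1.631, 0)  len=0.6741
  (v4,v8,v5) [++-] → (0.166014, 1.631, 0.476643)–(0.941678, 1.631, 0.476643)  len=0.7757
  (v5,v8,v9) [-+-] → (0.166014, 1.631, 0.476643)–(-0.941678, 1.631, 0.476643)  len=1.1077
  (v7,v11,v4) [--+] → (-0.166014, 1.631, -0.476643)–(0.941678, 1.631, -0.476643)  len=1.1077
  (v4,v11,v8) [+-+] → (-0.166014, 1.631, -0.476643)–(-0.941678, 1.631, -0.476643)  len=0.7757
  (v8,v12,v9) [+--] → (-1.41833, 1.631, 0)–(-0.941678, 1.631, 0.476643)  len=0.6741
  (v11,v15,v8) [--+] → (-1.27493, 1.631, -0.143403)–(-0.941678, 1.631, -0.476643)  len=0.4713
  (v8,v15,v12) [+--] → (-1.27493, 1.631, -0.143403)–(-1.41833, 1.631, 0)  len=0.2028

Chained into 1 loop(s):
  loop 1: 10 segments, perimeter = 6.4630
Total perimeter = 6.463


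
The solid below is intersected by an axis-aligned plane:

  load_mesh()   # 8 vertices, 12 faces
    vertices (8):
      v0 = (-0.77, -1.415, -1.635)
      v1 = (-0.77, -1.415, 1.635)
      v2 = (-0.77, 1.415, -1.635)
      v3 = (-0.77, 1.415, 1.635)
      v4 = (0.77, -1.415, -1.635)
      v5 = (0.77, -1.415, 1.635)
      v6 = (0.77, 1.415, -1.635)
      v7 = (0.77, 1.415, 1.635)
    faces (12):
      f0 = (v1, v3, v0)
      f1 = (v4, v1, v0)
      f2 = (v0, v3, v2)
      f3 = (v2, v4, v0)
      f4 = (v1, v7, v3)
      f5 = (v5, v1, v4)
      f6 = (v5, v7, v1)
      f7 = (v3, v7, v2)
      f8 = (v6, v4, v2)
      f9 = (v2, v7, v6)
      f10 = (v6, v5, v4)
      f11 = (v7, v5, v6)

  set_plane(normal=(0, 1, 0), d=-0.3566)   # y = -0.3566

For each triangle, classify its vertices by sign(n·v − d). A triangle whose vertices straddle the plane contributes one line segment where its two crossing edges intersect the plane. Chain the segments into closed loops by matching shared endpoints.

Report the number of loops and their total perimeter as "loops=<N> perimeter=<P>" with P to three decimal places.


loops=1 perimeter=9.620

Straddling triangles (8 of 12):
  (v1,v3,v0) [-+-] → (-0.77, -0.3566, 1.635)–(-0.77, -0.3566, -0.412043)  len=2.0470
  (v0,v3,v2) [-++] → (-0.77, -0.3566, -0.412043)–(-0.77, -0.3566, -1.635)  len=1.2230
  (v2,v4,v0) [+--] → (0.194051, -0.3566, -1.635)–(-0.77, -0.3566, -1.635)  len=0.9641
  (v1,v7,v3) [-++] → (-0.194051, -0.3566, 1.635)–(-0.77, -0.3566, 1.635)  len=0.5759
  (v5,v7,v1) [-+-] → (0.77, -0.3566, 1.635)–(-0.194051, -0.3566, 1.635)  len=0.9641
  (v6,v4,v2) [+-+] → (0.77, -0.3566, -1.635)–(0.194051, -0.3566, -1.635)  len=0.5759
  (v6,v5,v4) [+--] → (0.77, -0.3566, 0.412043)–(0.77, -0.3566, -1.635)  len=2.0470
  (v7,v5,v6) [+-+] → (0.77, -0.3566, 1.635)–(0.77, -0.3566, 0.412043)  len=1.2230

Chained into 1 loop(s):
  loop 1: 8 segments, perimeter = 9.6200
Total perimeter = 9.620


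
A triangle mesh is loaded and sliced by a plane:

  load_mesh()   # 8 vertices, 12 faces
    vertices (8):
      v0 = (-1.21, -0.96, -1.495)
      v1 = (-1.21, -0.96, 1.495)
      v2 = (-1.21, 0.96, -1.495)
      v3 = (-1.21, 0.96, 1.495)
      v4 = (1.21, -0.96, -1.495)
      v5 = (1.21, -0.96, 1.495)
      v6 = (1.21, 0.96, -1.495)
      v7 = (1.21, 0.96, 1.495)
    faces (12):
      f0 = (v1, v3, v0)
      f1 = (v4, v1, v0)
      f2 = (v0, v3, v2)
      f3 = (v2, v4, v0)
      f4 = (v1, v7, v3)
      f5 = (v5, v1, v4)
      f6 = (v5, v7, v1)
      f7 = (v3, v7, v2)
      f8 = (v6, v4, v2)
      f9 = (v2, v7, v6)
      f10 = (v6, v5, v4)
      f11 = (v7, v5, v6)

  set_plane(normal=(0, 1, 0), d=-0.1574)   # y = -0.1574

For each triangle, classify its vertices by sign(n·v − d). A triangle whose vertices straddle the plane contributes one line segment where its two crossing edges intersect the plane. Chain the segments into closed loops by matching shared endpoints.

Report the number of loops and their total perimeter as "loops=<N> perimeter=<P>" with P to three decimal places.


loops=1 perimeter=10.820

Straddling triangles (8 of 12):
  (v1,v3,v0) [-+-] → (-1.21, -0.1574, 1.495)–(-1.21, -0.1574, -0.245118)  len=1.7401
  (v0,v3,v2) [-++] → (-1.21, -0.1574, -0.245118)–(-1.21, -0.1574, -1.495)  len=1.2499
  (v2,v4,v0) [+--] → (0.19839, -0.1574, -1.495)–(-1.21, -0.1574, -1.495)  len=1.4084
  (v1,v7,v3) [-++] → (-0.19839, -0.1574, 1.495)–(-1.21, -0.1574, 1.495)  len=1.0116
  (v5,v7,v1) [-+-] → (1.21, -0.1574, 1.495)–(-0.19839, -0.1574, 1.495)  len=1.4084
  (v6,v4,v2) [+-+] → (1.21, -0.1574, -1.495)–(0.19839, -0.1574, -1.495)  len=1.0116
  (v6,v5,v4) [+--] → (1.21, -0.1574, 0.245118)–(1.21, -0.1574, -1.495)  len=1.7401
  (v7,v5,v6) [+-+] → (1.21, -0.1574, 1.495)–(1.21, -0.1574, 0.245118)  len=1.2499

Chained into 1 loop(s):
  loop 1: 8 segments, perimeter = 10.8200
Total perimeter = 10.820


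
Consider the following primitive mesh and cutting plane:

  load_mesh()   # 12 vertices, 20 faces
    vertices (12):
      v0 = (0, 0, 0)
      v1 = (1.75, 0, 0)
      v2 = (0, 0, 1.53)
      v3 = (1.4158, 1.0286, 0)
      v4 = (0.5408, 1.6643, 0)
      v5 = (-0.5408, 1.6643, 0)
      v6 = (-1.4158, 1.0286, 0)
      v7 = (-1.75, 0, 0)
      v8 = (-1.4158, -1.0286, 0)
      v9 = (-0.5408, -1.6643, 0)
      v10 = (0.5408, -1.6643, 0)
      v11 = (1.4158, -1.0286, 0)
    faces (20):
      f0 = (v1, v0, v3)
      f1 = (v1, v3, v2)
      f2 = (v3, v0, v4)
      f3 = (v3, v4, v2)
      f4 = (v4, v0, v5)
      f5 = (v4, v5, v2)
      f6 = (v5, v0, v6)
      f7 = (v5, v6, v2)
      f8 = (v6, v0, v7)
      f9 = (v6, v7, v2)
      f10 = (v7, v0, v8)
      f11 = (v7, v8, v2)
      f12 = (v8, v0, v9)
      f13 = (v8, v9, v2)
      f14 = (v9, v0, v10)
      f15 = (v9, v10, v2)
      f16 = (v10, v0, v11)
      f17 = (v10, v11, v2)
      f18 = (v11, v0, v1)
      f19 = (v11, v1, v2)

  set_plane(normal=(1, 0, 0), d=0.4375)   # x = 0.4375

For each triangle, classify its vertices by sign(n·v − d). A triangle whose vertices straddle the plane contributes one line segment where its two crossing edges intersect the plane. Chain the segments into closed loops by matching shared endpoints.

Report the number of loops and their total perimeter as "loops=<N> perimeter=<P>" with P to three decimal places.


loops=1 perimeter=7.417

Straddling triangles (12 of 20):
  (v1,v0,v3) [+-+] → (0.4375, 0, 0)–(0.4375, 0.31785, 0)  len=0.3179
  (v1,v3,v2) [++-] → (0.4375, 0.31785, 1.05721)–(0.4375, 0, 1.1475)  len=0.3304
  (v3,v0,v4) [+-+] → (0.4375, 0.31785, 0)–(0.4375, 1.3464, 0)  len=1.0285
  (v3,v4,v2) [++-] → (0.4375, 1.3464, 0.29225)–(0.4375, 0.31785, 1.05721)  len=1.2818
  (v4,v0,v5) [+--] → (0.4375, 1.3464, 0)–(0.4375, 1.6643, 0)  len=0.3179
  (v4,v5,v2) [+--] → (0.4375, 1.6643, 0)–(0.4375, 1.3464, 0.29225)  len=0.4318
  (v9,v0,v10) [--+] → (0.4375, -1.3464, 0)–(0.4375, -1.6643, 0)  len=0.3179
  (v9,v10,v2) [-+-] → (0.4375, -1.6643, 0)–(0.4375, -1.3464, 0.29225)  len=0.4318
  (v10,v0,v11) [+-+] → (0.4375, -1.3464, 0)–(0.4375, -0.31785, 0)  len=1.0285
  (v10,v11,v2) [++-] → (0.4375, -0.31785, 1.05721)–(0.4375, -1.3464, 0.29225)  len=1.2818
  (v11,v0,v1) [+-+] → (0.4375, -0.31785, 0)–(0.4375, 0, 0)  len=0.3179
  (v11,v1,v2) [++-] → (0.4375, 0, 1.1475)–(0.4375, -0.31785, 1.05721)  len=0.3304

Chained into 1 loop(s):
  loop 1: 12 segments, perimeter = 7.4167
Total perimeter = 7.417


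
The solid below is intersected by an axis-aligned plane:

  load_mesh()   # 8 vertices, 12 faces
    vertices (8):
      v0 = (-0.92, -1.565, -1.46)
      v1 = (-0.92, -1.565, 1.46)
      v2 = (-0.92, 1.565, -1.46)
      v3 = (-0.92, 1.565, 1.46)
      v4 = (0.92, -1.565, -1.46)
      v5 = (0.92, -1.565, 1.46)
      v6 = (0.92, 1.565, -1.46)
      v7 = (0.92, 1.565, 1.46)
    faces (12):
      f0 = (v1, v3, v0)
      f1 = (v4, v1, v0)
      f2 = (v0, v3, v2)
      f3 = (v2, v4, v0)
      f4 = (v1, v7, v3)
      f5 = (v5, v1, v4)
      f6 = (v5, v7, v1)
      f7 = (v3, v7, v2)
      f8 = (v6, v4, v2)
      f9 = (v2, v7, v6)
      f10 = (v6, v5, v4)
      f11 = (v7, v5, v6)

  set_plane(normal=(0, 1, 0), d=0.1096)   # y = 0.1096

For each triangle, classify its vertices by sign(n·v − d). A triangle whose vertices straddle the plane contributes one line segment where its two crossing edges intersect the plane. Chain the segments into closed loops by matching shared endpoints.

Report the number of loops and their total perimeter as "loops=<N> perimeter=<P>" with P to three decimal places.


loops=1 perimeter=9.520

Straddling triangles (8 of 12):
  (v1,v3,v0) [-+-] → (-0.92, 0.1096, 1.46)–(-0.92, 0.1096, 0.102247)  len=1.3578
  (v0,v3,v2) [-++] → (-0.92, 0.1096, 0.102247)–(-0.92, 0.1096, -1.46)  len=1.5622
  (v2,v4,v0) [+--] → (-0.0644294, 0.1096, -1.46)–(-0.92, 0.1096, -1.46)  len=0.8556
  (v1,v7,v3) [-++] → (0.0644294, 0.1096, 1.46)–(-0.92, 0.1096, 1.46)  len=0.9844
  (v5,v7,v1) [-+-] → (0.92, 0.1096, 1.46)–(0.0644294, 0.1096, 1.46)  len=0.8556
  (v6,v4,v2) [+-+] → (0.92, 0.1096, -1.46)–(-0.0644294, 0.1096, -1.46)  len=0.9844
  (v6,v5,v4) [+--] → (0.92, 0.1096, -0.102247)–(0.92, 0.1096, -1.46)  len=1.3578
  (v7,v5,v6) [+-+] → (0.92, 0.1096, 1.46)–(0.92, 0.1096, -0.102247)  len=1.5622

Chained into 1 loop(s):
  loop 1: 8 segments, perimeter = 9.5200
Total perimeter = 9.520


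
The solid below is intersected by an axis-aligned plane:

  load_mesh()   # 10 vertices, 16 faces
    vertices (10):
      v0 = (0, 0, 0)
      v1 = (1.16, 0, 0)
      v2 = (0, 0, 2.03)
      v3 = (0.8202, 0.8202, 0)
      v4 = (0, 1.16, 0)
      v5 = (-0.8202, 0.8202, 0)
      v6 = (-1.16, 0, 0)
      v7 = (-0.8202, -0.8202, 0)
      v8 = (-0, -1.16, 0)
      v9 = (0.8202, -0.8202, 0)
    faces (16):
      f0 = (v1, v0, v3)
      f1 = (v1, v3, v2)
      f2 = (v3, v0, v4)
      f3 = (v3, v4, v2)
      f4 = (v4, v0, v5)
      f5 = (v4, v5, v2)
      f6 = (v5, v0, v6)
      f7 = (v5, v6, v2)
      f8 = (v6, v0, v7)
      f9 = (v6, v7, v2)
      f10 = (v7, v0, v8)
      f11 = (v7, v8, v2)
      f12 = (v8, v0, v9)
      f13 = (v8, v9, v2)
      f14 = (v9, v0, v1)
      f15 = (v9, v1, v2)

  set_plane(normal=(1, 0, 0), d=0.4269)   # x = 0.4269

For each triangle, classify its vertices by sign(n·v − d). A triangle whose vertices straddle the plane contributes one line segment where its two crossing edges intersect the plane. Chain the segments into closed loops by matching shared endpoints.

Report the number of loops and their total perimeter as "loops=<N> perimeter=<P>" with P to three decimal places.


loops=1 perimeter=5.263

Straddling triangles (8 of 16):
  (v1,v0,v3) [+-+] → (0.4269, 0, 0)–(0.4269, 0.4269, 0)  len=0.4269
  (v1,v3,v2) [++-] → (0.4269, 0.4269, 0.97342)–(0.4269, 0, 1.28292)  len=0.5273
  (v3,v0,v4) [+--] → (0.4269, 0.4269, 0)–(0.4269, 0.98314, 0)  len=0.5562
  (v3,v4,v2) [+--] → (0.4269, 0.98314, 0)–(0.4269, 0.4269, 0.97342)  len=1.1211
  (v8,v0,v9) [--+] → (0.4269, -0.4269, 0)–(0.4269, -0.98314, 0)  len=0.5562
  (v8,v9,v2) [-+-] → (0.4269, -0.98314, 0)–(0.4269, -0.4269, 0.97342)  len=1.1211
  (v9,v0,v1) [+-+] → (0.4269, -0.4269, 0)–(0.4269, 0, 0)  len=0.4269
  (v9,v1,v2) [++-] → (0.4269, 0, 1.28292)–(0.4269, -0.4269, 0.97342)  len=0.5273

Chained into 1 loop(s):
  loop 1: 8 segments, perimeter = 5.2631
Total perimeter = 5.263


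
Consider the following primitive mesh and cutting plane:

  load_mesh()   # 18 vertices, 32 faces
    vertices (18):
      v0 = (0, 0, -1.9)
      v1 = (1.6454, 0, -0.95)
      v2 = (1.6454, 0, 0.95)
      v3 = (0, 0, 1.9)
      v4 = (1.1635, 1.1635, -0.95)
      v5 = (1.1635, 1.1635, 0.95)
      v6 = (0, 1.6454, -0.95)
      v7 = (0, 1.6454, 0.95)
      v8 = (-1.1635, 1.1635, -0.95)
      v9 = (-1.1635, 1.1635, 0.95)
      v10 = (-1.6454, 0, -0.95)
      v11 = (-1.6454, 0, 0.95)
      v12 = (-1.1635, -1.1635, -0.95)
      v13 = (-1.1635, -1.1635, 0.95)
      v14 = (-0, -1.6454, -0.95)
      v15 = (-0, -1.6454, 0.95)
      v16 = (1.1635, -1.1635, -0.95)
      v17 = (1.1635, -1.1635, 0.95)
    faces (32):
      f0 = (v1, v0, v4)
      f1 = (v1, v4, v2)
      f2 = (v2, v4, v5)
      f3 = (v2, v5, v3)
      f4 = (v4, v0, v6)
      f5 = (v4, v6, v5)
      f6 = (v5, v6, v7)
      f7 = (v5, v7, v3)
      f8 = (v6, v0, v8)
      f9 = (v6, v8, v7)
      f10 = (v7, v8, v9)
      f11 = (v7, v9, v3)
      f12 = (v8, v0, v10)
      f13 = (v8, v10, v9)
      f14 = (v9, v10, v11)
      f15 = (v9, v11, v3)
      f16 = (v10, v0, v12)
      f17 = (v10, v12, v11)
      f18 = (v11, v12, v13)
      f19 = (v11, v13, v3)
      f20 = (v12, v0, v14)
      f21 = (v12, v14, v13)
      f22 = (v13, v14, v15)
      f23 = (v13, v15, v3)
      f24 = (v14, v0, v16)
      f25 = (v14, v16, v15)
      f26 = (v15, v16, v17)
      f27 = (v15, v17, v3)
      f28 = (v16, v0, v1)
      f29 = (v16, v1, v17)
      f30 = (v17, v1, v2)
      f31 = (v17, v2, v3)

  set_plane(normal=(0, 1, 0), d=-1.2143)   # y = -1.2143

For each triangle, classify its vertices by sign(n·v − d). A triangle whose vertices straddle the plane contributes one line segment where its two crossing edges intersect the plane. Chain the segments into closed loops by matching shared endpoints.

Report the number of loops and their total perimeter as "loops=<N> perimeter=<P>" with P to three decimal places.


loops=1 perimeter=8.081

Straddling triangles (8 of 32):
  (v12,v0,v14) [++-] → (0, -1.2143, -1.1989)–(-1.04085, -1.2143, -0.95)  len=1.0702
  (v12,v14,v13) [+-+] → (-1.04085, -1.2143, -0.95)–(-1.04085, -1.2143, 0.749709)  len=1.6997
  (v13,v14,v15) [+--] → (-1.04085, -1.2143, 0.749709)–(-1.04085, -1.2143, 0.95)  len=0.2003
  (v13,v15,v3) [+-+] → (-1.04085, -1.2143, 0.95)–(0, -1.2143, 1.1989)  len=1.0702
  (v14,v0,v16) [-++] → (0, -1.2143, -1.1989)–(1.04085, -1.2143, -0.95)  len=1.0702
  (v14,v16,v15) [-+-] → (1.04085, -1.2143, -0.95)–(1.04085, -1.2143, -0.749709)  len=0.2003
  (v15,v16,v17) [-++] → (1.04085, -1.2143, -0.749709)–(1.04085, -1.2143, 0.95)  len=1.6997
  (v15,v17,v3) [-++] → (1.04085, -1.2143, 0.95)–(0, -1.2143, 1.1989)  len=1.0702

Chained into 1 loop(s):
  loop 1: 8 segments, perimeter = 8.0808
Total perimeter = 8.081


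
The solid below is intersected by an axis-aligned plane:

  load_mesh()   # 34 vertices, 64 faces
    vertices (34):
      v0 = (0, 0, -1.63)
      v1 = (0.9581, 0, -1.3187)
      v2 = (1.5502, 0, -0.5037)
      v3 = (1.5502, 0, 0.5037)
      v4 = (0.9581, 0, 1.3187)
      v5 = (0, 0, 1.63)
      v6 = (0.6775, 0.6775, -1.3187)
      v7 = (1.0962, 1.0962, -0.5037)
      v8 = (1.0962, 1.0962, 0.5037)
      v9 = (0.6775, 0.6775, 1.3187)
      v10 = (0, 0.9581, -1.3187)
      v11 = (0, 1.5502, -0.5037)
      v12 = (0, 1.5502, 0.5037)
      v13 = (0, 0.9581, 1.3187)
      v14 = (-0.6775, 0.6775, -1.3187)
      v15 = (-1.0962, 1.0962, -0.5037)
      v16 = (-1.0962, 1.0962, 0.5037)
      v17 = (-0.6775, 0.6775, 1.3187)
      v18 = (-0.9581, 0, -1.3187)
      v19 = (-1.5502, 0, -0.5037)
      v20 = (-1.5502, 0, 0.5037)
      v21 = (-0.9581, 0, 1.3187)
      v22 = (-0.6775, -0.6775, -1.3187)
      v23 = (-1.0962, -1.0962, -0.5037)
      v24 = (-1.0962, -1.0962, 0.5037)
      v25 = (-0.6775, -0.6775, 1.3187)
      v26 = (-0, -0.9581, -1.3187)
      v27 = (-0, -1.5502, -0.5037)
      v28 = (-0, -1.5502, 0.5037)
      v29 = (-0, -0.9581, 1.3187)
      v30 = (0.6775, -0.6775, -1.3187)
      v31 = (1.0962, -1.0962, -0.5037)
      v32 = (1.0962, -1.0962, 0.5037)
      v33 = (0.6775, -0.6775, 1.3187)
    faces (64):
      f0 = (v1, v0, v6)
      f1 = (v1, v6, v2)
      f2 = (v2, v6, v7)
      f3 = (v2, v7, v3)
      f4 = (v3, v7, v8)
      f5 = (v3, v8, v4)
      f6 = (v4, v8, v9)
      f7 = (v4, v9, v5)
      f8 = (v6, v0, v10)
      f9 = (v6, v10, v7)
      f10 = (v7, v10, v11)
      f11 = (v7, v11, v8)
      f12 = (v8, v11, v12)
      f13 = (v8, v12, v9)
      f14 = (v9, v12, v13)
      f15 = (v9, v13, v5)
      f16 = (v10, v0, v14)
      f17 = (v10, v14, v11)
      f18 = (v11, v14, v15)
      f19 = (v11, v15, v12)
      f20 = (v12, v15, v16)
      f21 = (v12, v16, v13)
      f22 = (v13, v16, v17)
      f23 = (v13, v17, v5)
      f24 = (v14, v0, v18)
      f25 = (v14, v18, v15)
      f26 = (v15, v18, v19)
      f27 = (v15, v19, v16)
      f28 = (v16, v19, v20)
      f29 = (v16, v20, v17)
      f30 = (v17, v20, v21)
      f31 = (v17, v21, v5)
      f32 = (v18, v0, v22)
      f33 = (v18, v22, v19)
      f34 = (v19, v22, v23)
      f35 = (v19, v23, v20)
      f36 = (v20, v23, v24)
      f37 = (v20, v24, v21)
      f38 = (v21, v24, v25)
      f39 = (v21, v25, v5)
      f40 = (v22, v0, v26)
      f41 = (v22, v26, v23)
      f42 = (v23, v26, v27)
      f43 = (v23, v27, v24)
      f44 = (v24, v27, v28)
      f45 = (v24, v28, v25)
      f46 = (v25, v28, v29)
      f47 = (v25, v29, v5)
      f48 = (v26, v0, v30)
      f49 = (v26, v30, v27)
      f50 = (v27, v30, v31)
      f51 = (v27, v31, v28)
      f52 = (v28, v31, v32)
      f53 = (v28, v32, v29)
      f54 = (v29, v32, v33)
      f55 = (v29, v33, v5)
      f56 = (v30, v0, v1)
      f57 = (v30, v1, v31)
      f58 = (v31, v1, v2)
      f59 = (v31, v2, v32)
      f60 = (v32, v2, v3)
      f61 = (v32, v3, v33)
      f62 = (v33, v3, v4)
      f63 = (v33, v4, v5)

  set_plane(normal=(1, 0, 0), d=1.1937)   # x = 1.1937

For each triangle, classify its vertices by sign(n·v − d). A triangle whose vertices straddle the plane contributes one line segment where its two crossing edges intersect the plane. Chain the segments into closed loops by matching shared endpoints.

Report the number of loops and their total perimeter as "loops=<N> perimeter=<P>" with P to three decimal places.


Straddling triangles (10 of 64):
  (v1,v6,v2) [--+] → (1.1937, 0.27676, -0.836629)–(1.1937, 0, -0.994407)  len=0.3186
  (v2,v6,v7) [+--] → (1.1937, 0.27676, -0.836629)–(1.1937, 0.860783, -0.5037)  len=0.6723
  (v2,v7,v3) [+-+] → (1.1937, 0.860783, -0.5037)–(1.1937, 0.860783, -0.287353)  len=0.2163
  (v3,v7,v8) [+--] → (1.1937, 0.860783, -0.287353)–(1.1937, 0.860783, 0.5037)  len=0.7911
  (v3,v8,v4) [+--] → (1.1937, 0.860783, 0.5037)–(1.1937, 0, 0.994407)  len=0.9908
  (v31,v1,v2) [--+] → (1.1937, 0, -0.994407)–(1.1937, -0.860783, -0.5037)  len=0.9908
  (v31,v2,v32) [-+-] → (1.1937, -0.860783, -0.5037)–(1.1937, -0.860783, 0.287353)  len=0.7911
  (v32,v2,v3) [-++] → (1.1937, -0.860783, 0.287353)–(1.1937, -0.860783, 0.5037)  len=0.2163
  (v32,v3,v33) [-+-] → (1.1937, -0.860783, 0.5037)–(1.1937, -0.27676, 0.836629)  len=0.6723
  (v33,v3,v4) [-+-] → (1.1937, -0.27676, 0.836629)–(1.1937, 0, 0.994407)  len=0.3186

Chained into 1 loop(s):
  loop 1: 10 segments, perimeter = 5.9781
Total perimeter = 5.978

loops=1 perimeter=5.978


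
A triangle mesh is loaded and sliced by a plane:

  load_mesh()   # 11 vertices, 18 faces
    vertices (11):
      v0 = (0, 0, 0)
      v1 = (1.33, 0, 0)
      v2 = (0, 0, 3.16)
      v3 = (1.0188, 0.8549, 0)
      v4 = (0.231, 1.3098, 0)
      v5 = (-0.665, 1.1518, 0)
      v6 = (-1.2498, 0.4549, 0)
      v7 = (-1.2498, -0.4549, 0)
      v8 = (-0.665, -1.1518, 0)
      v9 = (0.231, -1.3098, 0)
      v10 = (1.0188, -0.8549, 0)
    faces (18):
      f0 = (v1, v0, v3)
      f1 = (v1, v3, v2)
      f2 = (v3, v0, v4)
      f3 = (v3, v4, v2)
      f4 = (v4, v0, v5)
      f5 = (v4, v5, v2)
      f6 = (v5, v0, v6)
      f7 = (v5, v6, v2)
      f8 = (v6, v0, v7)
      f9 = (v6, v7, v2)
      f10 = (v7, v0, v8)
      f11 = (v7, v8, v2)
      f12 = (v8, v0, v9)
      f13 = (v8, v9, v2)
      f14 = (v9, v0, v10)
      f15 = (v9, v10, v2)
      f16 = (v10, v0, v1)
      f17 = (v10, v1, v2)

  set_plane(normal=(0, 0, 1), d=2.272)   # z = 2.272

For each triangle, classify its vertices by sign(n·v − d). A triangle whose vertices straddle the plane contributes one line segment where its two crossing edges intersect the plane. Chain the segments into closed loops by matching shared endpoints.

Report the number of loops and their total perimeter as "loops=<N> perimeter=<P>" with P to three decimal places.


loops=1 perimeter=2.301

Straddling triangles (9 of 18):
  (v1,v3,v2) [--+] → (0.286296, 0.240238, 2.272)–(0.373747, 0, 2.272)  len=0.2557
  (v3,v4,v2) [--+] → (0.0649139, 0.36807, 2.272)–(0.286296, 0.240238, 2.272)  len=0.2556
  (v4,v5,v2) [--+] → (-0.186873, 0.32367, 2.272)–(0.0649139, 0.36807, 2.272)  len=0.2557
  (v5,v6,v2) [--+] → (-0.35121, 0.127833, 2.272)–(-0.186873, 0.32367, 2.272)  len=0.2557
  (v6,v7,v2) [--+] → (-0.35121, -0.127833, 2.272)–(-0.35121, 0.127833, 2.272)  len=0.2557
  (v7,v8,v2) [--+] → (-0.186873, -0.32367, 2.272)–(-0.35121, -0.127833, 2.272)  len=0.2557
  (v8,v9,v2) [--+] → (0.0649139, -0.36807, 2.272)–(-0.186873, -0.32367, 2.272)  len=0.2557
  (v9,v10,v2) [--+] → (0.286296, -0.240238, 2.272)–(0.0649139, -0.36807, 2.272)  len=0.2556
  (v10,v1,v2) [--+] → (0.373747, 0, 2.272)–(0.286296, -0.240238, 2.272)  len=0.2557

Chained into 1 loop(s):
  loop 1: 9 segments, perimeter = 2.3009
Total perimeter = 2.301


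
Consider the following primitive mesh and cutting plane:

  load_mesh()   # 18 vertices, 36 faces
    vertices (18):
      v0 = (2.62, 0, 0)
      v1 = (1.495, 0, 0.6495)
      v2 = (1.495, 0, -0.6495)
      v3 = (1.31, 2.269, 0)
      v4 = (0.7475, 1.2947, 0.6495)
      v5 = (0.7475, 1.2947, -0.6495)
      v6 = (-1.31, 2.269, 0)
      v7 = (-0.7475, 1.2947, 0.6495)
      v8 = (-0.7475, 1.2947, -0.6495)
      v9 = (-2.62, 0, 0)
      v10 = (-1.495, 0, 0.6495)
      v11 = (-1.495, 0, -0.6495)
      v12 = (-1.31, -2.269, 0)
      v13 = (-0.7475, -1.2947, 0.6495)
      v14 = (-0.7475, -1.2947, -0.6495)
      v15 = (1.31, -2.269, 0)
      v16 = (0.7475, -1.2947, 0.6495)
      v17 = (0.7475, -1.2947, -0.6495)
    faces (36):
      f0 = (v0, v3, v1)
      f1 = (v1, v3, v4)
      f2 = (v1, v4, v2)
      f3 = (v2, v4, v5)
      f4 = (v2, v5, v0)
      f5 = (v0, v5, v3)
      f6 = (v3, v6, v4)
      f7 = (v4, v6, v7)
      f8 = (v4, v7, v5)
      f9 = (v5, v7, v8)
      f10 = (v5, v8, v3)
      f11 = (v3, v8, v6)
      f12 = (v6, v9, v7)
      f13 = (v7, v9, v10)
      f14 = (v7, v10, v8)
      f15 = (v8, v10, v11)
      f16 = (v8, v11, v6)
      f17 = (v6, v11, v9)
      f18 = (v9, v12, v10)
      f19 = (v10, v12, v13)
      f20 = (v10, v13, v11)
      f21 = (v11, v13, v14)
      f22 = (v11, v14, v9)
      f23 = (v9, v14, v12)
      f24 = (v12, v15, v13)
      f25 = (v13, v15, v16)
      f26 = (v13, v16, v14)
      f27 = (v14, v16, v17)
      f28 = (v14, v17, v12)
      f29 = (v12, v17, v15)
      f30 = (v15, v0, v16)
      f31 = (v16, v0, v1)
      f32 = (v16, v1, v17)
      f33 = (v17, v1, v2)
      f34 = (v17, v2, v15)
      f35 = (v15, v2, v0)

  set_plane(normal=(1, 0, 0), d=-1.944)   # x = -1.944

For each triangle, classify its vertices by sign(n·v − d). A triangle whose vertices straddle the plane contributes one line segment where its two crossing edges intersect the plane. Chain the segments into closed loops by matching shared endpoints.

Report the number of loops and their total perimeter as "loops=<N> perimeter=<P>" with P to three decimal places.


loops=1 perimeter=4.937

Straddling triangles (6 of 36):
  (v6,v9,v7) [+-+] → (-1.944, 1.17087, 0)–(-1.944, 0.467406, 0.234479)  len=0.7415
  (v7,v9,v10) [+-+] → (-1.944, 0.467406, 0.234479)–(-1.944, 0, 0.390277)  len=0.4927
  (v6,v11,v9) [++-] → (-1.944, 0, -0.390277)–(-1.944, 1.17087, 0)  len=1.2342
  (v9,v12,v10) [-++] → (-1.944, -1.17087, 0)–(-1.944, 0, 0.390277)  len=1.2342
  (v11,v14,v9) [++-] → (-1.944, -0.467406, -0.234479)–(-1.944, 0, -0.390277)  len=0.4927
  (v9,v14,v12) [-++] → (-1.944, -0.467406, -0.234479)–(-1.944, -1.17087, 0)  len=0.7415

Chained into 1 loop(s):
  loop 1: 6 segments, perimeter = 4.9368
Total perimeter = 4.937
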